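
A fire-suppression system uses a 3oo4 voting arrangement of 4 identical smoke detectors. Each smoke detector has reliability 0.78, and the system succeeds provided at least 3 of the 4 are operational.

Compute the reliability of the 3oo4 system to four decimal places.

R = Σ_{i=3}^{4} C(4,i) p^i (1−p)^{4−i} with p = 0.78
C(4,3)·0.78^3·0.22^1 = 0.417606
C(4,4)·0.78^4·0.22^0 = 0.370151
Sum = 0.7878

0.7878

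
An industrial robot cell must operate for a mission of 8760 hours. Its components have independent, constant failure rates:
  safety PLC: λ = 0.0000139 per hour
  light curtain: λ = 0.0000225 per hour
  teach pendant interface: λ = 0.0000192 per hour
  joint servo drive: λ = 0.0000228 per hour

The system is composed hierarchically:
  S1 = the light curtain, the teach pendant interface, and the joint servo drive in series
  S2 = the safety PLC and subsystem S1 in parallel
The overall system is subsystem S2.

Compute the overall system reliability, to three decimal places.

R(safety PLC) = exp(−0.0000139 × 8760) = 0.88536
R(light curtain) = exp(−0.0000225 × 8760) = 0.82111
R(teach pendant interface) = exp(−0.0000192 × 8760) = 0.84519
R(joint servo drive) = exp(−0.0000228 × 8760) = 0.81895
Series (light curtain, teach pendant interface, and joint servo drive): 0.82111 × 0.84519 × 0.81895 = 0.56835
Parallel (safety PLC and [0.56835]): 1 − (1 − 0.88536)(1 − 0.56835) = 0.951

0.951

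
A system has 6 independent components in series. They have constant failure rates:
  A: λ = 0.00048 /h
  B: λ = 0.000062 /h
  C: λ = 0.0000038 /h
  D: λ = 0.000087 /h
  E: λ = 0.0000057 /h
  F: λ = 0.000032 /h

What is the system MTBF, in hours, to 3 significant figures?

Series of exponential components: λ_sys = Σ λ_i
λ_sys = 0.00048 + 0.000062 + 0.0000038 + 0.000087 + 0.0000057 + 0.000032 = 6.7050e-04 /h
MTBF = 1 / λ_sys = 1490 h

1490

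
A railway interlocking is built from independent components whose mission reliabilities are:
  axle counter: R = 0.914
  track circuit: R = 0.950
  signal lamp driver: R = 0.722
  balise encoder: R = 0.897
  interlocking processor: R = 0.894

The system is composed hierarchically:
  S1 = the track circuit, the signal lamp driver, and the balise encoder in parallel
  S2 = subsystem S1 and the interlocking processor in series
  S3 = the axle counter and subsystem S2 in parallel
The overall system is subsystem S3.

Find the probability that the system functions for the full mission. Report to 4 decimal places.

Parallel (track circuit, signal lamp driver, and balise encoder): 1 − (1 − 0.950000)(1 − 0.722000)(1 − 0.897000) = 0.998568
Series ([0.998568] and interlocking processor): 0.998568 × 0.894000 = 0.892720
Parallel (axle counter and [0.892720]): 1 − (1 − 0.914000)(1 − 0.892720) = 0.9908

0.9908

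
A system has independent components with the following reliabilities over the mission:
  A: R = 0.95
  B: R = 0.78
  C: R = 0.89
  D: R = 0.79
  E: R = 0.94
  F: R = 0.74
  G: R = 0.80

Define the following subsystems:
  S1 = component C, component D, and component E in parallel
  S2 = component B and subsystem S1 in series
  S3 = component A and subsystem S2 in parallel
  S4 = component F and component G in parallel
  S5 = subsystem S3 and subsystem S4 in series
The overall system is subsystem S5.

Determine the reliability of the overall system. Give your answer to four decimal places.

Parallel (C, D, and E): 1 − (1 − 0.890000)(1 − 0.790000)(1 − 0.940000) = 0.998614
Series (B and [0.998614]): 0.780000 × 0.998614 = 0.778919
Parallel (A and [0.778919]): 1 − (1 − 0.950000)(1 − 0.778919) = 0.988946
Parallel (F and G): 1 − (1 − 0.740000)(1 − 0.800000) = 0.948000
Series ([0.988946] and [0.948000]): 0.988946 × 0.948000 = 0.9375

0.9375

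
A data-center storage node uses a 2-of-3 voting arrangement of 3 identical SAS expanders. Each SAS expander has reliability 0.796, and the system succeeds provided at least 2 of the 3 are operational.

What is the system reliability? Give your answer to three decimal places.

0.892

R = Σ_{i=2}^{3} C(3,i) p^i (1−p)^{3−i} with p = 0.796
C(3,2)·0.796^2·0.204^1 = 0.38777
C(3,3)·0.796^3·0.204^0 = 0.50436
Sum = 0.892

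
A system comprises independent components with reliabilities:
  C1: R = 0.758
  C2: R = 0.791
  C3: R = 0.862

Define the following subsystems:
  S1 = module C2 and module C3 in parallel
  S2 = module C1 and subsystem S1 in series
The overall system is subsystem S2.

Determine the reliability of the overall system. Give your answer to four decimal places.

0.7361

Parallel (C2 and C3): 1 − (1 − 0.791000)(1 − 0.862000) = 0.971158
Series (C1 and [0.971158]): 0.758000 × 0.971158 = 0.7361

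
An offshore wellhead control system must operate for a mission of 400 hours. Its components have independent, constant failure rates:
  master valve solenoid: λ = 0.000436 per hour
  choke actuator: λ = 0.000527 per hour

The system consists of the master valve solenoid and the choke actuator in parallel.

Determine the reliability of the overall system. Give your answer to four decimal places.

R(master valve solenoid) = exp(−0.000436 × 400) = 0.839961
R(choke actuator) = exp(−0.000527 × 400) = 0.809936
Parallel (master valve solenoid and choke actuator): 1 − (1 − 0.839961)(1 − 0.809936) = 0.9696

0.9696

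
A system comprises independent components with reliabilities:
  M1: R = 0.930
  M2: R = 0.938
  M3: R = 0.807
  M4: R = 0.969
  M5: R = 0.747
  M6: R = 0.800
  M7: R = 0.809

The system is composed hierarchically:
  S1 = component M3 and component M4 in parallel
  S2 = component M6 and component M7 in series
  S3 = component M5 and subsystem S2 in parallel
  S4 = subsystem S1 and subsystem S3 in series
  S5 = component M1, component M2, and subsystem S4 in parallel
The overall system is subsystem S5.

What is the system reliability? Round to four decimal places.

0.9996

Parallel (M3 and M4): 1 − (1 − 0.807000)(1 − 0.969000) = 0.994017
Series (M6 and M7): 0.800000 × 0.809000 = 0.647200
Parallel (M5 and [0.647200]): 1 − (1 − 0.747000)(1 − 0.647200) = 0.910742
Series ([0.994017] and [0.910742]): 0.994017 × 0.910742 = 0.905293
Parallel (M1, M2, and [0.905293]): 1 − (1 − 0.930000)(1 − 0.938000)(1 − 0.905293) = 0.9996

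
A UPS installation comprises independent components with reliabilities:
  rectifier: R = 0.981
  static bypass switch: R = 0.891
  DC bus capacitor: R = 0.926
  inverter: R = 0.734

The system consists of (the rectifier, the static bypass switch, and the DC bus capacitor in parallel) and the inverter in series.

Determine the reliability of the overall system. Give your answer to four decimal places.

Parallel (rectifier, static bypass switch, and DC bus capacitor): 1 − (1 − 0.981000)(1 − 0.891000)(1 − 0.926000) = 0.999847
Series ([0.999847] and inverter): 0.999847 × 0.734000 = 0.7339

0.7339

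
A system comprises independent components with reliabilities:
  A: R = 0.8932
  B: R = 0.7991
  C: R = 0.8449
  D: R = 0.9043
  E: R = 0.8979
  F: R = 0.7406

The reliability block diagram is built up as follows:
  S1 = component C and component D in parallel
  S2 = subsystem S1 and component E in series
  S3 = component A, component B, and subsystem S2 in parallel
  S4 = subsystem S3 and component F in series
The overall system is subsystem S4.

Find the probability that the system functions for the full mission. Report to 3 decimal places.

Parallel (C and D): 1 − (1 − 0.84490)(1 − 0.90430) = 0.98516
Series ([0.98516] and E): 0.98516 × 0.89790 = 0.88458
Parallel (A, B, and [0.88458]): 1 − (1 − 0.89320)(1 − 0.79910)(1 − 0.88458) = 0.99752
Series ([0.99752] and F): 0.99752 × 0.74060 = 0.739

0.739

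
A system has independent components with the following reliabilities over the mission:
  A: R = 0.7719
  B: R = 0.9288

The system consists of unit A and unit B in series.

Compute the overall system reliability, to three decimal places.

0.717

Series (A and B): 0.77190 × 0.92880 = 0.717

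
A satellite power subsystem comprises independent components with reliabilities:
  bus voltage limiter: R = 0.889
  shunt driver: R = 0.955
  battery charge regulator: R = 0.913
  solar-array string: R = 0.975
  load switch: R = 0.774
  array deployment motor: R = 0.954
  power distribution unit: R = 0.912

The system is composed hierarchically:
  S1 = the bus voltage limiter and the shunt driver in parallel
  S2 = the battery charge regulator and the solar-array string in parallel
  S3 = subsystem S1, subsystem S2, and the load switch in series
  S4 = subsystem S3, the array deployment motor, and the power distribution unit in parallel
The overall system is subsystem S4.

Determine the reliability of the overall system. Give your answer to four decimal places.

Parallel (bus voltage limiter and shunt driver): 1 − (1 − 0.889000)(1 − 0.955000) = 0.995005
Parallel (battery charge regulator and solar-array string): 1 − (1 − 0.913000)(1 − 0.975000) = 0.997825
Series ([0.995005], [0.997825], and load switch): 0.995005 × 0.997825 × 0.774000 = 0.768459
Parallel ([0.768459], array deployment motor, and power distribution unit): 1 − (1 − 0.768459)(1 − 0.954000)(1 − 0.912000) = 0.9991

0.9991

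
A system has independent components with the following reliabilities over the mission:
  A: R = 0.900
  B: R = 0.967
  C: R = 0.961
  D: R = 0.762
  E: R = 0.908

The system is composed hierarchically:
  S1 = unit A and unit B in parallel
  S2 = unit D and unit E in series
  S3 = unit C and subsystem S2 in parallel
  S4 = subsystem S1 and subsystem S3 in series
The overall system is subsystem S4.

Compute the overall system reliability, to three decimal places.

0.985

Parallel (A and B): 1 − (1 − 0.90000)(1 − 0.96700) = 0.99670
Series (D and E): 0.76200 × 0.90800 = 0.69190
Parallel (C and [0.69190]): 1 − (1 − 0.96100)(1 − 0.69190) = 0.98798
Series ([0.99670] and [0.98798]): 0.99670 × 0.98798 = 0.985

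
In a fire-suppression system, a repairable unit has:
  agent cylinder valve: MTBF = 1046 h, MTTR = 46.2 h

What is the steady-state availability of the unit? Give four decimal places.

A(agent cylinder valve) = MTBF/(MTBF+MTTR) = 1046/(1046+46.2) = 0.9577

0.9577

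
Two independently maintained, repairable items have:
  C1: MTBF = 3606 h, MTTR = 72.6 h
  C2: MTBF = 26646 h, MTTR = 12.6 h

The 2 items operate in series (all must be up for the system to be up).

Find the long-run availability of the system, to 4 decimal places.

A(C1) = MTBF/(MTBF+MTTR) = 3606/(3606+72.6) = 0.980264
A(C2) = MTBF/(MTBF+MTTR) = 26646/(26646+12.6) = 0.999527
Series availability: 0.980264 × 0.999527 = 0.9798

0.9798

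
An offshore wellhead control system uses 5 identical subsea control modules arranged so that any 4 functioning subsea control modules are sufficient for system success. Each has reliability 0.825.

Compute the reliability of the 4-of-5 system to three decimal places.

0.788

R = Σ_{i=4}^{5} C(5,i) p^i (1−p)^{5−i} with p = 0.825
C(5,4)·0.825^4·0.175^1 = 0.40534
C(5,5)·0.825^5·0.175^0 = 0.38218
Sum = 0.788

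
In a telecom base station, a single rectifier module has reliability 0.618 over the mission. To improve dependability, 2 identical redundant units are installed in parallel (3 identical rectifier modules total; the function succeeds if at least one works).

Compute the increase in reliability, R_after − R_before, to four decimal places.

0.3263

R_before = 0.618
R_after = 1 − (1 − 0.618)^3 = 0.9443
ΔR = 0.9443 − 0.618 = 0.3263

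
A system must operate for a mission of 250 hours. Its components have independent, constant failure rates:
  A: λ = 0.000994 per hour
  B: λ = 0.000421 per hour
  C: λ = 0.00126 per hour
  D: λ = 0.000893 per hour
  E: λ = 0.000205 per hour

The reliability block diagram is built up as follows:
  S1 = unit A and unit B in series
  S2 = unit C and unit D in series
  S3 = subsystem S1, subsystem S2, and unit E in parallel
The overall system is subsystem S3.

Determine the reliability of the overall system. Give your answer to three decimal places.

R(A) = exp(−0.000994 × 250) = 0.77997
R(B) = exp(−0.000421 × 250) = 0.90010
R(C) = exp(−0.00126 × 250) = 0.72979
R(D) = exp(−0.000893 × 250) = 0.79991
R(E) = exp(−0.000205 × 250) = 0.95004
Series (A and B): 0.77997 × 0.90010 = 0.70205
Series (C and D): 0.72979 × 0.79991 = 0.58377
Parallel ([0.70205], [0.58377], and E): 1 − (1 − 0.70205)(1 − 0.58377)(1 − 0.95004) = 0.994

0.994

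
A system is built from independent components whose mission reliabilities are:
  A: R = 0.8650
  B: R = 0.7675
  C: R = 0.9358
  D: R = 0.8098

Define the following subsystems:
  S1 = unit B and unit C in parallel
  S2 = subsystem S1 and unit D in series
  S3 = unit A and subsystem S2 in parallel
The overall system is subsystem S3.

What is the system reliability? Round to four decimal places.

0.9727

Parallel (B and C): 1 − (1 − 0.767500)(1 − 0.935800) = 0.985074
Series ([0.985074] and D): 0.985074 × 0.809800 = 0.797713
Parallel (A and [0.797713]): 1 − (1 − 0.865000)(1 − 0.797713) = 0.9727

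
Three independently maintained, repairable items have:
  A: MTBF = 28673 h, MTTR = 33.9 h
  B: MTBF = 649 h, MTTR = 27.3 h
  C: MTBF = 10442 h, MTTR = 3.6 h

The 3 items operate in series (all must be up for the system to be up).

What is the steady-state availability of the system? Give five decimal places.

0.95817

A(A) = MTBF/(MTBF+MTTR) = 28673/(28673+33.9) = 0.998819
A(B) = MTBF/(MTBF+MTTR) = 649/(649+27.3) = 0.959633
A(C) = MTBF/(MTBF+MTTR) = 10442/(10442+3.6) = 0.999655
Series availability: 0.998819 × 0.959633 × 0.999655 = 0.95817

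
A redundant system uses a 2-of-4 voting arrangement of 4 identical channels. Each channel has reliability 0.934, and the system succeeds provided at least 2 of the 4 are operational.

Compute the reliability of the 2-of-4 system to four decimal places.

0.9989

R = Σ_{i=2}^{4} C(4,i) p^i (1−p)^{4−i} with p = 0.934
C(4,2)·0.934^2·0.066^2 = 0.022800
C(4,3)·0.934^3·0.066^1 = 0.215102
C(4,4)·0.934^4·0.066^0 = 0.761005
Sum = 0.9989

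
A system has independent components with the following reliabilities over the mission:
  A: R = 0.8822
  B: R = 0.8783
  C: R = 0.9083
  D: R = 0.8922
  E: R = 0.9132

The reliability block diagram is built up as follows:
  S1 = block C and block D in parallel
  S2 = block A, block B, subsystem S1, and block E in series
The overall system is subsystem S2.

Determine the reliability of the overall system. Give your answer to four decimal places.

Parallel (C and D): 1 − (1 − 0.908300)(1 − 0.892200) = 0.990115
Series (A, B, [0.990115], and E): 0.882200 × 0.878300 × 0.990115 × 0.913200 = 0.7006

0.7006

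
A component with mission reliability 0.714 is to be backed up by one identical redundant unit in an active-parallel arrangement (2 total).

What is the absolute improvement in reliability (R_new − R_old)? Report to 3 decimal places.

0.204

R_before = 0.714
R_after = 1 − (1 − 0.714)^2 = 0.918
ΔR = 0.918 − 0.714 = 0.204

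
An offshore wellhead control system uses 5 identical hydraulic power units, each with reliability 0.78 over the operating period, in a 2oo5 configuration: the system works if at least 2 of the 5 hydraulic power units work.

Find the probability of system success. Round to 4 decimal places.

R = Σ_{i=2}^{5} C(5,i) p^i (1−p)^{5−i} with p = 0.78
C(5,2)·0.78^2·0.22^3 = 0.064782
C(5,3)·0.78^3·0.22^2 = 0.229683
C(5,4)·0.78^4·0.22^1 = 0.407166
C(5,5)·0.78^5·0.22^0 = 0.288717
Sum = 0.9903

0.9903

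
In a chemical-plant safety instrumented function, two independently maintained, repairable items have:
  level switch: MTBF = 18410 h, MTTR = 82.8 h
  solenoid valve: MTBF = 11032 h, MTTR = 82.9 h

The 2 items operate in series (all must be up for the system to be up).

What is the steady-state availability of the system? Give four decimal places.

A(level switch) = MTBF/(MTBF+MTTR) = 18410/(18410+82.8) = 0.995523
A(solenoid valve) = MTBF/(MTBF+MTTR) = 11032/(11032+82.9) = 0.992542
Series availability: 0.995523 × 0.992542 = 0.9881

0.9881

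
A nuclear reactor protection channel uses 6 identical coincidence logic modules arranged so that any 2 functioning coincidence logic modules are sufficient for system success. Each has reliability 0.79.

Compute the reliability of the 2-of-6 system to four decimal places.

0.9980

R = Σ_{i=2}^{6} C(6,i) p^i (1−p)^{6−i} with p = 0.79
C(6,2)·0.79^2·0.21^4 = 0.018206
C(6,3)·0.79^3·0.21^3 = 0.091321
C(6,4)·0.79^4·0.21^2 = 0.257655
C(6,5)·0.79^5·0.21^1 = 0.387709
C(6,6)·0.79^6·0.21^0 = 0.243087
Sum = 0.9980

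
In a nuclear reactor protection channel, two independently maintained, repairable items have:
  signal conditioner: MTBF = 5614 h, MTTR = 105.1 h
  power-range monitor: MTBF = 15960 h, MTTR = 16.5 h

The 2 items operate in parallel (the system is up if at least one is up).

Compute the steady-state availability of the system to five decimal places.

A(signal conditioner) = MTBF/(MTBF+MTTR) = 5614/(5614+105.1) = 0.981623
A(power-range monitor) = MTBF/(MTBF+MTTR) = 15960/(15960+16.5) = 0.998967
Parallel availability: 1 − (1 − 0.981623)(1 − 0.998967) = 0.99998

0.99998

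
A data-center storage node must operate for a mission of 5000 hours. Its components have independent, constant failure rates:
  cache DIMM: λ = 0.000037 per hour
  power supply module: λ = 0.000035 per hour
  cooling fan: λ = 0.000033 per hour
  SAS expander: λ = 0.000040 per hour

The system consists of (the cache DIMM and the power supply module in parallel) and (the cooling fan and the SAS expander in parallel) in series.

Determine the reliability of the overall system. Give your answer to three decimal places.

0.946

R(cache DIMM) = exp(−0.000037 × 5000) = 0.83110
R(power supply module) = exp(−0.000035 × 5000) = 0.83946
R(cooling fan) = exp(−0.000033 × 5000) = 0.84789
R(SAS expander) = exp(−0.000040 × 5000) = 0.81873
Parallel (cache DIMM and power supply module): 1 − (1 − 0.83110)(1 − 0.83946) = 0.97288
Parallel (cooling fan and SAS expander): 1 − (1 − 0.84789)(1 − 0.81873) = 0.97243
Series ([0.97288] and [0.97243]): 0.97288 × 0.97243 = 0.946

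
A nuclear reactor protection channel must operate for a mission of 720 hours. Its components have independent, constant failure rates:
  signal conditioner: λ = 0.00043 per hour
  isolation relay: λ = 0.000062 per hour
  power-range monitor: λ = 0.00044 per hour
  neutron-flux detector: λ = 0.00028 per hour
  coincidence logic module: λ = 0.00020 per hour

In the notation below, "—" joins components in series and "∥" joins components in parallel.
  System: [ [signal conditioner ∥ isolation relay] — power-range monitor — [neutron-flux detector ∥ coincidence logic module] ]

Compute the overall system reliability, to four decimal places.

R(signal conditioner) = exp(−0.00043 × 720) = 0.733740
R(isolation relay) = exp(−0.000062 × 720) = 0.956342
R(power-range monitor) = exp(−0.00044 × 720) = 0.728476
R(neutron-flux detector) = exp(−0.00028 × 720) = 0.817422
R(coincidence logic module) = exp(−0.00020 × 720) = 0.865888
Parallel (signal conditioner and isolation relay): 1 − (1 − 0.733740)(1 − 0.956342) = 0.988376
Parallel (neutron-flux detector and coincidence logic module): 1 − (1 − 0.817422)(1 − 0.865888) = 0.975514
Series ([0.988376], power-range monitor, and [0.975514]): 0.988376 × 0.728476 × 0.975514 = 0.7024

0.7024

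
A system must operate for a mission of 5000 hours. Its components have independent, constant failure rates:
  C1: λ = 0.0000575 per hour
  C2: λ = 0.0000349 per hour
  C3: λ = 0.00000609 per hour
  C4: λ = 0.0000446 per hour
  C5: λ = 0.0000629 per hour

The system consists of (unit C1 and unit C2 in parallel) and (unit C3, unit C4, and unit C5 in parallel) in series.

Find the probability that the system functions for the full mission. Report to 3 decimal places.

R(C1) = exp(−0.0000575 × 5000) = 0.75014
R(C2) = exp(−0.0000349 × 5000) = 0.83988
R(C3) = exp(−0.00000609 × 5000) = 0.97001
R(C4) = exp(−0.0000446 × 5000) = 0.80011
R(C5) = exp(−0.0000629 × 5000) = 0.73015
Parallel (C1 and C2): 1 − (1 − 0.75014)(1 − 0.83988) = 0.95999
Parallel (C3, C4, and C5): 1 − (1 − 0.97001)(1 − 0.80011)(1 − 0.73015) = 0.99838
Series ([0.95999] and [0.99838]): 0.95999 × 0.99838 = 0.958

0.958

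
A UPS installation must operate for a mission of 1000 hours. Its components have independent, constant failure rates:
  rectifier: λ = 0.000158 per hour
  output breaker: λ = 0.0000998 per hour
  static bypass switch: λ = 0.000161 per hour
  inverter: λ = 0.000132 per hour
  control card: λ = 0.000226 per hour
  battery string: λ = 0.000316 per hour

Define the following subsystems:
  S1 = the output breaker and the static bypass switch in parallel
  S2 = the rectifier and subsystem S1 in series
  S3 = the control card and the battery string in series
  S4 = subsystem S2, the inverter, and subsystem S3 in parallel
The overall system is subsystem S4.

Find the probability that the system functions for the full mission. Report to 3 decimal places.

0.992

R(rectifier) = exp(−0.000158 × 1000) = 0.85385
R(output breaker) = exp(−0.0000998 × 1000) = 0.90502
R(static bypass switch) = exp(−0.000161 × 1000) = 0.85129
R(inverter) = exp(−0.000132 × 1000) = 0.87634
R(control card) = exp(−0.000226 × 1000) = 0.79772
R(battery string) = exp(−0.000316 × 1000) = 0.72906
Parallel (output breaker and static bypass switch): 1 − (1 − 0.90502)(1 − 0.85129) = 0.98588
Series (rectifier and [0.98588]): 0.85385 × 0.98588 = 0.84179
Series (control card and battery string): 0.79772 × 0.72906 = 0.58159
Parallel ([0.84179], inverter, and [0.58159]): 1 − (1 − 0.84179)(1 − 0.87634)(1 − 0.58159) = 0.992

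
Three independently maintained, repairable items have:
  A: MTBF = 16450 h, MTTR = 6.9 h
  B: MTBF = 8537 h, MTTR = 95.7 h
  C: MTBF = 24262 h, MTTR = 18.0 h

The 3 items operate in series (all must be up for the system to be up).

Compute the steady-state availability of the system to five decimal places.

0.98777

A(A) = MTBF/(MTBF+MTTR) = 16450/(16450+6.9) = 0.999581
A(B) = MTBF/(MTBF+MTTR) = 8537/(8537+95.7) = 0.988914
A(C) = MTBF/(MTBF+MTTR) = 24262/(24262+18.0) = 0.999259
Series availability: 0.999581 × 0.988914 × 0.999259 = 0.98777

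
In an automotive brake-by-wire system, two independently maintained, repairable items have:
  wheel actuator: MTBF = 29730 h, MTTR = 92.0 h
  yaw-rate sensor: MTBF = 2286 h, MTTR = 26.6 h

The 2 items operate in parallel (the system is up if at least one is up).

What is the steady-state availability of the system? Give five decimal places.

A(wheel actuator) = MTBF/(MTBF+MTTR) = 29730/(29730+92.0) = 0.996915
A(yaw-rate sensor) = MTBF/(MTBF+MTTR) = 2286/(2286+26.6) = 0.988498
Parallel availability: 1 − (1 − 0.996915)(1 − 0.988498) = 0.99996

0.99996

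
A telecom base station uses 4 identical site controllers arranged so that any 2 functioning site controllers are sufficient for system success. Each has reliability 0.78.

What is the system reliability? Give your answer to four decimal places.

R = Σ_{i=2}^{4} C(4,i) p^i (1−p)^{4−i} with p = 0.78
C(4,2)·0.78^2·0.22^2 = 0.176679
C(4,3)·0.78^3·0.22^1 = 0.417606
C(4,4)·0.78^4·0.22^0 = 0.370151
Sum = 0.9644

0.9644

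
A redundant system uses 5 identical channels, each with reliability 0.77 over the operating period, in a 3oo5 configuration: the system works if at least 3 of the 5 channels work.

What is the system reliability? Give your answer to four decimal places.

0.9164

R = Σ_{i=3}^{5} C(5,i) p^i (1−p)^{5−i} with p = 0.77
C(5,3)·0.77^3·0.23^2 = 0.241506
C(5,4)·0.77^4·0.23^1 = 0.404260
C(5,5)·0.77^5·0.23^0 = 0.270678
Sum = 0.9164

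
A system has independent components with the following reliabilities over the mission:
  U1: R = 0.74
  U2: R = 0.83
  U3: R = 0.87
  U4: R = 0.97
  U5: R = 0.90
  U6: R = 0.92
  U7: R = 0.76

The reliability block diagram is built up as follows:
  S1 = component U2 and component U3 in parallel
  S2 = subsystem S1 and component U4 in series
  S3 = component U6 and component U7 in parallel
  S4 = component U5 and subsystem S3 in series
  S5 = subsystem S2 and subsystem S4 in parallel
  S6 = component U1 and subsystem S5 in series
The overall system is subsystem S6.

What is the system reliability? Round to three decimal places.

0.736

Parallel (U2 and U3): 1 − (1 − 0.83000)(1 − 0.87000) = 0.97790
Series ([0.97790] and U4): 0.97790 × 0.97000 = 0.94856
Parallel (U6 and U7): 1 − (1 − 0.92000)(1 − 0.76000) = 0.98080
Series (U5 and [0.98080]): 0.90000 × 0.98080 = 0.88272
Parallel ([0.94856] and [0.88272]): 1 − (1 − 0.94856)(1 − 0.88272) = 0.99397
Series (U1 and [0.99397]): 0.74000 × 0.99397 = 0.736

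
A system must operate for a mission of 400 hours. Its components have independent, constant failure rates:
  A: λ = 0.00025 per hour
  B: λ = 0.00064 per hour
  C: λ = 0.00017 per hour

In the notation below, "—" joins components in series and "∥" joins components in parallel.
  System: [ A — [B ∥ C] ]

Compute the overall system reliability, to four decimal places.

0.8914

R(A) = exp(−0.00025 × 400) = 0.904837
R(B) = exp(−0.00064 × 400) = 0.774142
R(C) = exp(−0.00017 × 400) = 0.934260
Parallel (B and C): 1 − (1 − 0.774142)(1 − 0.934260) = 0.985152
Series (A and [0.985152]): 0.904837 × 0.985152 = 0.8914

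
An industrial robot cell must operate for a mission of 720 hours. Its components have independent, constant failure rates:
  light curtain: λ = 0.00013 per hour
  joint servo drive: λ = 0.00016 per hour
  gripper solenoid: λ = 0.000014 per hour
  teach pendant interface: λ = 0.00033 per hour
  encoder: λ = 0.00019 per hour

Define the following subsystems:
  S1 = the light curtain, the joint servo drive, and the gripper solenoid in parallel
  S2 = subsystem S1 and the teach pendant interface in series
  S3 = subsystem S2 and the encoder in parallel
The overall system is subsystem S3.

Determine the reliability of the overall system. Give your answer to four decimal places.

R(light curtain) = exp(−0.00013 × 720) = 0.910647
R(joint servo drive) = exp(−0.00016 × 720) = 0.891188
R(gripper solenoid) = exp(−0.000014 × 720) = 0.989971
R(teach pendant interface) = exp(−0.00033 × 720) = 0.788518
R(encoder) = exp(−0.00019 × 720) = 0.872145
Parallel (light curtain, joint servo drive, and gripper solenoid): 1 − (1 − 0.910647)(1 − 0.891188)(1 − 0.989971) = 0.999902
Series ([0.999902] and teach pendant interface): 0.999902 × 0.788518 = 0.788441
Parallel ([0.788441] and encoder): 1 − (1 − 0.788441)(1 − 0.872145) = 0.9730

0.9730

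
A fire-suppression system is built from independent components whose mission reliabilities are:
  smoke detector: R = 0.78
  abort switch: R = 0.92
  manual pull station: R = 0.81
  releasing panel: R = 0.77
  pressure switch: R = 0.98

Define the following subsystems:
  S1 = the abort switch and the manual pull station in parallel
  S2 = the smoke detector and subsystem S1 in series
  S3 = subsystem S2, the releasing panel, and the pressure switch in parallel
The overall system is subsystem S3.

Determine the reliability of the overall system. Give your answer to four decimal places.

0.9989

Parallel (abort switch and manual pull station): 1 − (1 − 0.920000)(1 − 0.810000) = 0.984800
Series (smoke detector and [0.984800]): 0.780000 × 0.984800 = 0.768144
Parallel ([0.768144], releasing panel, and pressure switch): 1 − (1 − 0.768144)(1 − 0.770000)(1 − 0.980000) = 0.9989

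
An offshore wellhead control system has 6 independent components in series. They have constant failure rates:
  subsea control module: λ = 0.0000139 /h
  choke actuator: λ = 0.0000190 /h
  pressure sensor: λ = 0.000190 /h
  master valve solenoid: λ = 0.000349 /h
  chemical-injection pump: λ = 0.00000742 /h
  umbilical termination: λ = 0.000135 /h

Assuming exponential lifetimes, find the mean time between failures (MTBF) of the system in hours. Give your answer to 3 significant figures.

1400

Series of exponential components: λ_sys = Σ λ_i
λ_sys = 0.0000139 + 0.0000190 + 0.000190 + 0.000349 + 0.00000742 + 0.000135 = 7.1432e-04 /h
MTBF = 1 / λ_sys = 1400 h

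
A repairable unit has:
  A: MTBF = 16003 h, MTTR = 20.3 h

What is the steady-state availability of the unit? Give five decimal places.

0.99873

A(A) = MTBF/(MTBF+MTTR) = 16003/(16003+20.3) = 0.99873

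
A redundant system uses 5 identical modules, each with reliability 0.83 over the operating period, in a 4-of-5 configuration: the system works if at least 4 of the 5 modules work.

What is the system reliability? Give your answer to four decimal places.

0.7973

R = Σ_{i=4}^{5} C(5,i) p^i (1−p)^{5−i} with p = 0.83
C(5,4)·0.83^4·0.17^1 = 0.403396
C(5,5)·0.83^5·0.17^0 = 0.393904
Sum = 0.7973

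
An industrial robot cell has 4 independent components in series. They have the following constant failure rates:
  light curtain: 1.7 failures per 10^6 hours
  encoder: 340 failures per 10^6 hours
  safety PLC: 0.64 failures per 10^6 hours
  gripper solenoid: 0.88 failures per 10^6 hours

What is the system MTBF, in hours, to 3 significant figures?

2910

Series of exponential components: λ_sys = Σ λ_i
λ_sys = 0.0000017 + 0.00034 + 0.00000064 + 0.00000088 = 3.4322e-04 /h
MTBF = 1 / λ_sys = 2910 h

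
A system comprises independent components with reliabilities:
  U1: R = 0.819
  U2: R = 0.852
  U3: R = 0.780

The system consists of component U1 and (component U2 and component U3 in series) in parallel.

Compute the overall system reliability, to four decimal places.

Series (U2 and U3): 0.852000 × 0.780000 = 0.664560
Parallel (U1 and [0.664560]): 1 − (1 − 0.819000)(1 − 0.664560) = 0.9393

0.9393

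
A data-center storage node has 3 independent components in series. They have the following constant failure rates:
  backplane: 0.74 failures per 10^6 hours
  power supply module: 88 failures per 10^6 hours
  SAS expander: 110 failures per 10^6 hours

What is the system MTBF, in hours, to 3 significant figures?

5030

Series of exponential components: λ_sys = Σ λ_i
λ_sys = 0.00000074 + 0.000088 + 0.00011 = 1.9874e-04 /h
MTBF = 1 / λ_sys = 5030 h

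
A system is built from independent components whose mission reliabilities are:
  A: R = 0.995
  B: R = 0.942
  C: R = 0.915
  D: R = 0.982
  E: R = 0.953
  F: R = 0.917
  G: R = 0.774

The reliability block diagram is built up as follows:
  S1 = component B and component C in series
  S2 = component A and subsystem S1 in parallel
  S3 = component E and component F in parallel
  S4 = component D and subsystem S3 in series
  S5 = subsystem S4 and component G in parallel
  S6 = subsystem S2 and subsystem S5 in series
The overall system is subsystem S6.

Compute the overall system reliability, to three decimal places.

0.994

Series (B and C): 0.94200 × 0.91500 = 0.86193
Parallel (A and [0.86193]): 1 − (1 − 0.99500)(1 − 0.86193) = 0.99931
Parallel (E and F): 1 − (1 − 0.95300)(1 − 0.91700) = 0.99610
Series (D and [0.99610]): 0.98200 × 0.99610 = 0.97817
Parallel ([0.97817] and G): 1 − (1 − 0.97817)(1 − 0.77400) = 0.99507
Series ([0.99931] and [0.99507]): 0.99931 × 0.99507 = 0.994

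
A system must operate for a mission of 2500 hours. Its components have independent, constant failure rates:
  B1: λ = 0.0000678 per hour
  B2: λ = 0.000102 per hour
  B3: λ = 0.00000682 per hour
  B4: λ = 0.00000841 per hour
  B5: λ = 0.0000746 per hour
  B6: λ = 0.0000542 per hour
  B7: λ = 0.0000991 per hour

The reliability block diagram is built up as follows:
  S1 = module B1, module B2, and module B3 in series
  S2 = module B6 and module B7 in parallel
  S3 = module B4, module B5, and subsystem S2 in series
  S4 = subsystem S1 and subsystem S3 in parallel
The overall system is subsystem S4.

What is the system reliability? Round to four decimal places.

0.9250

R(B1) = exp(−0.0000678 × 2500) = 0.844087
R(B2) = exp(−0.000102 × 2500) = 0.774916
R(B3) = exp(−0.00000682 × 2500) = 0.983095
R(B4) = exp(−0.00000841 × 2500) = 0.979194
R(B5) = exp(−0.0000746 × 2500) = 0.829859
R(B6) = exp(−0.0000542 × 2500) = 0.873279
R(B7) = exp(−0.0000991 × 2500) = 0.780555
Series (B1, B2, and B3): 0.844087 × 0.774916 × 0.983095 = 0.643039
Parallel (B6 and B7): 1 − (1 − 0.873279)(1 − 0.780555) = 0.972192
Series (B4, B5, and [0.972192]): 0.979194 × 0.829859 × 0.972192 = 0.789996
Parallel ([0.643039] and [0.789996]): 1 − (1 − 0.643039)(1 − 0.789996) = 0.9250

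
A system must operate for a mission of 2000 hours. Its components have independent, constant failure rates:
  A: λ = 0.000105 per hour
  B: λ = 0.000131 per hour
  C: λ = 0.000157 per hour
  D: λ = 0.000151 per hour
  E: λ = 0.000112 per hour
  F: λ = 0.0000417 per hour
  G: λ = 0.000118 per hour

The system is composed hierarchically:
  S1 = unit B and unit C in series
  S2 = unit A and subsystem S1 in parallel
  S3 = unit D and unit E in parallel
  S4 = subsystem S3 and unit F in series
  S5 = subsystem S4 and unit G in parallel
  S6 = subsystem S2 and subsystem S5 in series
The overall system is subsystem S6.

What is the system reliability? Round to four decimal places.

R(A) = exp(−0.000105 × 2000) = 0.810584
R(B) = exp(−0.000131 × 2000) = 0.769511
R(C) = exp(−0.000157 × 2000) = 0.730519
R(D) = exp(−0.000151 × 2000) = 0.739338
R(E) = exp(−0.000112 × 2000) = 0.799315
R(F) = exp(−0.0000417 × 2000) = 0.919983
R(G) = exp(−0.000118 × 2000) = 0.789781
Series (B and C): 0.769511 × 0.730519 = 0.562142
Parallel (A and [0.562142]): 1 − (1 − 0.810584)(1 − 0.562142) = 0.917063
Parallel (D and E): 1 − (1 − 0.739338)(1 − 0.799315) = 0.947689
Series ([0.947689] and F): 0.947689 × 0.919983 = 0.871858
Parallel ([0.871858] and G): 1 − (1 − 0.871858)(1 − 0.789781) = 0.973062
Series ([0.917063] and [0.973062]): 0.917063 × 0.973062 = 0.8924

0.8924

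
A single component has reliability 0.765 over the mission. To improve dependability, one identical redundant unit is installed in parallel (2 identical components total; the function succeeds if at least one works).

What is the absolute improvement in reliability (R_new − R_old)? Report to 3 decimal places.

0.180

R_before = 0.765
R_after = 1 − (1 − 0.765)^2 = 0.945
ΔR = 0.945 − 0.765 = 0.180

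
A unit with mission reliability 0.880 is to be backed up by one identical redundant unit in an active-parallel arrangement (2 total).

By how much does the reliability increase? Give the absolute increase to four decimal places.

R_before = 0.880
R_after = 1 − (1 − 0.880)^2 = 0.9856
ΔR = 0.9856 − 0.880 = 0.1056

0.1056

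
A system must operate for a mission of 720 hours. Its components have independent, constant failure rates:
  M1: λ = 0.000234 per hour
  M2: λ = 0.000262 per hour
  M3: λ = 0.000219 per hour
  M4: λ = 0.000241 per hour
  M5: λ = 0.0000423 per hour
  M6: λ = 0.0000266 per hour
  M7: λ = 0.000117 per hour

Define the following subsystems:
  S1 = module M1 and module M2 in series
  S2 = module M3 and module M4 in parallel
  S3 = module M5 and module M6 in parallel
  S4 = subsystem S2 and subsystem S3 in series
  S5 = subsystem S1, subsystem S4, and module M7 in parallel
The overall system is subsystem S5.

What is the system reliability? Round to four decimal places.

R(M1) = exp(−0.000234 × 720) = 0.844948
R(M2) = exp(−0.000262 × 720) = 0.828085
R(M3) = exp(−0.000219 × 720) = 0.854123
R(M4) = exp(−0.000241 × 720) = 0.840700
R(M5) = exp(−0.0000423 × 720) = 0.970003
R(M6) = exp(−0.0000266 × 720) = 0.981030
R(M7) = exp(−0.000117 × 720) = 0.919211
Series (M1 and M2): 0.844948 × 0.828085 = 0.699689
Parallel (M3 and M4): 1 − (1 − 0.854123)(1 − 0.840700) = 0.976762
Parallel (M5 and M6): 1 − (1 − 0.970003)(1 − 0.981030) = 0.999431
Series ([0.976762] and [0.999431]): 0.976762 × 0.999431 = 0.976206
Parallel ([0.699689], [0.976206], and M7): 1 − (1 − 0.699689)(1 − 0.976206)(1 − 0.919211) = 0.9994

0.9994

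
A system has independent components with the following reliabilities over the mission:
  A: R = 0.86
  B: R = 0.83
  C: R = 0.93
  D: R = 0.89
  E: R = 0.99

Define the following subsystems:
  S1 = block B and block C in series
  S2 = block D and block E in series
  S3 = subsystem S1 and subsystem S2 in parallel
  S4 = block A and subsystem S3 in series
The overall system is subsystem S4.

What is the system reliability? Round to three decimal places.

0.837

Series (B and C): 0.83000 × 0.93000 = 0.77190
Series (D and E): 0.89000 × 0.99000 = 0.88110
Parallel ([0.77190] and [0.88110]): 1 − (1 − 0.77190)(1 − 0.88110) = 0.97288
Series (A and [0.97288]): 0.86000 × 0.97288 = 0.837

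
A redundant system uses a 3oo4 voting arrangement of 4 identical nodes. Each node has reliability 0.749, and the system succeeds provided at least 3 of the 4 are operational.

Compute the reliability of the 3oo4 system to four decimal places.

R = Σ_{i=3}^{4} C(4,i) p^i (1−p)^{4−i} with p = 0.749
C(4,3)·0.749^3·0.251^1 = 0.421871
C(4,4)·0.749^4·0.251^0 = 0.314722
Sum = 0.7366

0.7366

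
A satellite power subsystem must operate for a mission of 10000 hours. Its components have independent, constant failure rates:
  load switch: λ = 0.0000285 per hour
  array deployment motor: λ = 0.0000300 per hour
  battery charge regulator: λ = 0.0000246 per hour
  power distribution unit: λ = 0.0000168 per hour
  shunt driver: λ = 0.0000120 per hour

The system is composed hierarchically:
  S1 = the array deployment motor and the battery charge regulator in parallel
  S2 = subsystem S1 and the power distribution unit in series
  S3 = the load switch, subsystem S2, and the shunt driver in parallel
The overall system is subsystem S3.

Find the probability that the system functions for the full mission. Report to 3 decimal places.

R(load switch) = exp(−0.0000285 × 10000) = 0.75201
R(array deployment motor) = exp(−0.0000300 × 10000) = 0.74082
R(battery charge regulator) = exp(−0.0000246 × 10000) = 0.78192
R(power distribution unit) = exp(−0.0000168 × 10000) = 0.84535
R(shunt driver) = exp(−0.0000120 × 10000) = 0.88692
Parallel (array deployment motor and battery charge regulator): 1 − (1 − 0.74082)(1 − 0.78192) = 0.94348
Series ([0.94348] and power distribution unit): 0.94348 × 0.84535 = 0.79757
Parallel (load switch, [0.79757], and shunt driver): 1 − (1 − 0.75201)(1 − 0.79757)(1 − 0.88692) = 0.994

0.994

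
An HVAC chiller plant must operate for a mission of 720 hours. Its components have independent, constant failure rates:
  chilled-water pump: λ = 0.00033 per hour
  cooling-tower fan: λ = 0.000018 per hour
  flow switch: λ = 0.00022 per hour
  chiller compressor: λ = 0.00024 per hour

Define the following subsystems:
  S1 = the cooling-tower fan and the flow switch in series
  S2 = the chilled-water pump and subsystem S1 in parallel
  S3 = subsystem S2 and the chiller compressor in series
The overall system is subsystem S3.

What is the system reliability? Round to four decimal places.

0.8133

R(chilled-water pump) = exp(−0.00033 × 720) = 0.788518
R(cooling-tower fan) = exp(−0.000018 × 720) = 0.987124
R(flow switch) = exp(−0.00022 × 720) = 0.853508
R(chiller compressor) = exp(−0.00024 × 720) = 0.841306
Series (cooling-tower fan and flow switch): 0.987124 × 0.853508 = 0.842518
Parallel (chilled-water pump and [0.842518]): 1 − (1 − 0.788518)(1 − 0.842518) = 0.966695
Series ([0.966695] and chiller compressor): 0.966695 × 0.841306 = 0.8133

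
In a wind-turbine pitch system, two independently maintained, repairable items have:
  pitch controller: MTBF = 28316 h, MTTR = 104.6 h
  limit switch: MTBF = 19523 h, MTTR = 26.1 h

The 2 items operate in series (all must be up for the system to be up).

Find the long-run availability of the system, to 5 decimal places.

0.99499

A(pitch controller) = MTBF/(MTBF+MTTR) = 28316/(28316+104.6) = 0.996320
A(limit switch) = MTBF/(MTBF+MTTR) = 19523/(19523+26.1) = 0.998665
Series availability: 0.996320 × 0.998665 = 0.99499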